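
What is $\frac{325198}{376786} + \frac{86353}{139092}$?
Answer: $\frac{38884520837}{26203959156} \approx 1.4839$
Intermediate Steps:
$\frac{325198}{376786} + \frac{86353}{139092} = 325198 \cdot \frac{1}{376786} + 86353 \cdot \frac{1}{139092} = \frac{162599}{188393} + \frac{86353}{139092} = \frac{38884520837}{26203959156}$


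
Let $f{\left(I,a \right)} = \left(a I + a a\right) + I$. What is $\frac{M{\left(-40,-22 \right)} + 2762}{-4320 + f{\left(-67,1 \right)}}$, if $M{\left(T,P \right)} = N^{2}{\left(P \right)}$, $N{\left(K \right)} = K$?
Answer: $- \frac{3246}{4453} \approx -0.72895$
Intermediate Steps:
$f{\left(I,a \right)} = I + a^{2} + I a$ ($f{\left(I,a \right)} = \left(I a + a^{2}\right) + I = \left(a^{2} + I a\right) + I = I + a^{2} + I a$)
$M{\left(T,P \right)} = P^{2}$
$\frac{M{\left(-40,-22 \right)} + 2762}{-4320 + f{\left(-67,1 \right)}} = \frac{\left(-22\right)^{2} + 2762}{-4320 - \left(134 - 1\right)} = \frac{484 + 2762}{-4320 - 133} = \frac{3246}{-4320 - 133} = \frac{3246}{-4453} = 3246 \left(- \frac{1}{4453}\right) = - \frac{3246}{4453}$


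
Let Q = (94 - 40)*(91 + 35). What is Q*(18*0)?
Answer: 0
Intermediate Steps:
Q = 6804 (Q = 54*126 = 6804)
Q*(18*0) = 6804*(18*0) = 6804*0 = 0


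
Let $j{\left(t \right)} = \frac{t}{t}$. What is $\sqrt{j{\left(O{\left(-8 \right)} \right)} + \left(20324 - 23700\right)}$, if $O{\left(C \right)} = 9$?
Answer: $15 i \sqrt{15} \approx 58.095 i$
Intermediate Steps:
$j{\left(t \right)} = 1$
$\sqrt{j{\left(O{\left(-8 \right)} \right)} + \left(20324 - 23700\right)} = \sqrt{1 + \left(20324 - 23700\right)} = \sqrt{1 - 3376} = \sqrt{-3375} = 15 i \sqrt{15}$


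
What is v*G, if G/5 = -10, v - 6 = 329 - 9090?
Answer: 437750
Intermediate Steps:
v = -8755 (v = 6 + (329 - 9090) = 6 - 8761 = -8755)
G = -50 (G = 5*(-10) = -50)
v*G = -8755*(-50) = 437750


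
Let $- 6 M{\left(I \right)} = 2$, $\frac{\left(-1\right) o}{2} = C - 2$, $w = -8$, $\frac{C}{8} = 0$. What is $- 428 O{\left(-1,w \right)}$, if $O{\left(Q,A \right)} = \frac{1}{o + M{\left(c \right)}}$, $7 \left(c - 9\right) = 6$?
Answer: $- \frac{1284}{11} \approx -116.73$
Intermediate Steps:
$C = 0$ ($C = 8 \cdot 0 = 0$)
$c = \frac{69}{7}$ ($c = 9 + \frac{1}{7} \cdot 6 = 9 + \frac{6}{7} = \frac{69}{7} \approx 9.8571$)
$o = 4$ ($o = - 2 \left(0 - 2\right) = \left(-2\right) \left(-2\right) = 4$)
$M{\left(I \right)} = - \frac{1}{3}$ ($M{\left(I \right)} = \left(- \frac{1}{6}\right) 2 = - \frac{1}{3}$)
$O{\left(Q,A \right)} = \frac{3}{11}$ ($O{\left(Q,A \right)} = \frac{1}{4 - \frac{1}{3}} = \frac{1}{\frac{11}{3}} = \frac{3}{11}$)
$- 428 O{\left(-1,w \right)} = \left(-428\right) \frac{3}{11} = - \frac{1284}{11}$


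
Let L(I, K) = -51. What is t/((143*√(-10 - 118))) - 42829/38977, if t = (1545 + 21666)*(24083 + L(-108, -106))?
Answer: -42829/38977 - 34862922*I*√2/143 ≈ -1.0988 - 3.4478e+5*I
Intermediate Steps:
t = 557806752 (t = (1545 + 21666)*(24083 - 51) = 23211*24032 = 557806752)
t/((143*√(-10 - 118))) - 42829/38977 = 557806752/((143*√(-10 - 118))) - 42829/38977 = 557806752/((143*√(-128))) - 42829*1/38977 = 557806752/((143*(8*I*√2))) - 42829/38977 = 557806752/((1144*I*√2)) - 42829/38977 = 557806752*(-I*√2/2288) - 42829/38977 = -34862922*I*√2/143 - 42829/38977 = -42829/38977 - 34862922*I*√2/143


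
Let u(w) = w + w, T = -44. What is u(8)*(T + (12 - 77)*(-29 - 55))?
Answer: 86656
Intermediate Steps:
u(w) = 2*w
u(8)*(T + (12 - 77)*(-29 - 55)) = (2*8)*(-44 + (12 - 77)*(-29 - 55)) = 16*(-44 - 65*(-84)) = 16*(-44 + 5460) = 16*5416 = 86656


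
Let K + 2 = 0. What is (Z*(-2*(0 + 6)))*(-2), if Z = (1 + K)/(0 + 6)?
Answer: -4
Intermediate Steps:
K = -2 (K = -2 + 0 = -2)
Z = -⅙ (Z = (1 - 2)/(0 + 6) = -1/6 = -1*⅙ = -⅙ ≈ -0.16667)
(Z*(-2*(0 + 6)))*(-2) = -(-1)*(0 + 6)/3*(-2) = -(-1)*6/3*(-2) = -⅙*(-12)*(-2) = 2*(-2) = -4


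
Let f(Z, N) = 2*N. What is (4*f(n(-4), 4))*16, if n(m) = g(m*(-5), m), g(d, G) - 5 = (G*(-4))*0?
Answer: 512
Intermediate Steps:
g(d, G) = 5 (g(d, G) = 5 + (G*(-4))*0 = 5 - 4*G*0 = 5 + 0 = 5)
n(m) = 5
(4*f(n(-4), 4))*16 = (4*(2*4))*16 = (4*8)*16 = 32*16 = 512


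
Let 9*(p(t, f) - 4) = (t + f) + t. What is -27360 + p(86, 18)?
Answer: -246014/9 ≈ -27335.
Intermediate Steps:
p(t, f) = 4 + f/9 + 2*t/9 (p(t, f) = 4 + ((t + f) + t)/9 = 4 + ((f + t) + t)/9 = 4 + (f + 2*t)/9 = 4 + (f/9 + 2*t/9) = 4 + f/9 + 2*t/9)
-27360 + p(86, 18) = -27360 + (4 + (⅑)*18 + (2/9)*86) = -27360 + (4 + 2 + 172/9) = -27360 + 226/9 = -246014/9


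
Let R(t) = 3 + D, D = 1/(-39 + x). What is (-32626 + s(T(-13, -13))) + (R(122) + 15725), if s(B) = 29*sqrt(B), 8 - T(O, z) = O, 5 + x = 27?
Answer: -287267/17 + 29*sqrt(21) ≈ -16765.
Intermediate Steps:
x = 22 (x = -5 + 27 = 22)
T(O, z) = 8 - O
D = -1/17 (D = 1/(-39 + 22) = 1/(-17) = -1/17 ≈ -0.058824)
R(t) = 50/17 (R(t) = 3 - 1/17 = 50/17)
(-32626 + s(T(-13, -13))) + (R(122) + 15725) = (-32626 + 29*sqrt(8 - 1*(-13))) + (50/17 + 15725) = (-32626 + 29*sqrt(8 + 13)) + 267375/17 = (-32626 + 29*sqrt(21)) + 267375/17 = -287267/17 + 29*sqrt(21)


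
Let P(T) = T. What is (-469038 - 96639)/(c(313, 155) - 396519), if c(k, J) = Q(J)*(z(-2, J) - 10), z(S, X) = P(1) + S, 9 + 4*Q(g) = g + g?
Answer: 2262708/1589387 ≈ 1.4236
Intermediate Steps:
Q(g) = -9/4 + g/2 (Q(g) = -9/4 + (g + g)/4 = -9/4 + (2*g)/4 = -9/4 + g/2)
z(S, X) = 1 + S
c(k, J) = 99/4 - 11*J/2 (c(k, J) = (-9/4 + J/2)*((1 - 2) - 10) = (-9/4 + J/2)*(-1 - 10) = (-9/4 + J/2)*(-11) = 99/4 - 11*J/2)
(-469038 - 96639)/(c(313, 155) - 396519) = (-469038 - 96639)/((99/4 - 11/2*155) - 396519) = -565677/((99/4 - 1705/2) - 396519) = -565677/(-3311/4 - 396519) = -565677/(-1589387/4) = -565677*(-4/1589387) = 2262708/1589387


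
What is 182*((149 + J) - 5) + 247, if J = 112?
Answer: 46839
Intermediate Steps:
182*((149 + J) - 5) + 247 = 182*((149 + 112) - 5) + 247 = 182*(261 - 5) + 247 = 182*256 + 247 = 46592 + 247 = 46839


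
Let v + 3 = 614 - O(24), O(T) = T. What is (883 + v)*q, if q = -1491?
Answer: -2191770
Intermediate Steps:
v = 587 (v = -3 + (614 - 1*24) = -3 + (614 - 24) = -3 + 590 = 587)
(883 + v)*q = (883 + 587)*(-1491) = 1470*(-1491) = -2191770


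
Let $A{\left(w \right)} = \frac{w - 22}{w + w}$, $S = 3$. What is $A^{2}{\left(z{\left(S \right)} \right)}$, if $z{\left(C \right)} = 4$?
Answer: $\frac{81}{16} \approx 5.0625$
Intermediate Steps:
$A{\left(w \right)} = \frac{-22 + w}{2 w}$
$A^{2}{\left(z{\left(S \right)} \right)} = \left(\frac{-22 + 4}{2 \cdot 4}\right)^{2} = \left(\frac{1}{2} \cdot \frac{1}{4} \left(-18\right)\right)^{2} = \left(- \frac{9}{4}\right)^{2} = \frac{81}{16}$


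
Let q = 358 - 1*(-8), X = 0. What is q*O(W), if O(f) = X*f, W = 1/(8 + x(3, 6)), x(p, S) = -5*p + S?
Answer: 0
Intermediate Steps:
x(p, S) = S - 5*p
W = -1 (W = 1/(8 + (6 - 5*3)) = 1/(8 + (6 - 15)) = 1/(8 - 9) = 1/(-1) = -1)
q = 366 (q = 358 + 8 = 366)
O(f) = 0 (O(f) = 0*f = 0)
q*O(W) = 366*0 = 0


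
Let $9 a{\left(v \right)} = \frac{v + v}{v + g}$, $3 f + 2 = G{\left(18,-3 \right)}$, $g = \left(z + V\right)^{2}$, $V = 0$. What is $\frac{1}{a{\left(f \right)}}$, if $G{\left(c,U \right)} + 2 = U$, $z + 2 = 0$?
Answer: $- \frac{45}{14} \approx -3.2143$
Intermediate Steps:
$z = -2$ ($z = -2 + 0 = -2$)
$g = 4$ ($g = \left(-2 + 0\right)^{2} = \left(-2\right)^{2} = 4$)
$G{\left(c,U \right)} = -2 + U$
$f = - \frac{7}{3}$ ($f = - \frac{2}{3} + \frac{-2 - 3}{3} = - \frac{2}{3} + \frac{1}{3} \left(-5\right) = - \frac{2}{3} - \frac{5}{3} = - \frac{7}{3} \approx -2.3333$)
$a{\left(v \right)} = \frac{2 v}{9 \left(4 + v\right)}$ ($a{\left(v \right)} = \frac{\left(v + v\right) \frac{1}{v + 4}}{9} = \frac{2 v \frac{1}{4 + v}}{9} = \frac{2 v}{9 \left(4 + v\right)}$)
$\frac{1}{a{\left(f \right)}} = \frac{1}{\frac{2}{9} \left(- \frac{7}{3}\right) \frac{1}{4 - \frac{7}{3}}} = \frac{1}{\frac{2}{9} \left(- \frac{7}{3}\right) \frac{1}{\frac{5}{3}}} = \frac{1}{\frac{2}{9} \left(- \frac{7}{3}\right) \frac{3}{5}} = \frac{1}{- \frac{14}{45}} = - \frac{45}{14}$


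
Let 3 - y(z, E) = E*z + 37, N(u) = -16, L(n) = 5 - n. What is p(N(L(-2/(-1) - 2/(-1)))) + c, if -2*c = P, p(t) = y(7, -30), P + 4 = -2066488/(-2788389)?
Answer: 495299998/2788389 ≈ 177.63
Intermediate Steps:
y(z, E) = -34 - E*z (y(z, E) = 3 - (E*z + 37) = 3 - (37 + E*z) = 3 + (-37 - E*z) = -34 - E*z)
P = -9087068/2788389 (P = -4 - 2066488/(-2788389) = -4 - 2066488*(-1/2788389) = -4 + 2066488/2788389 = -9087068/2788389 ≈ -3.2589)
p(t) = 176 (p(t) = -34 - 1*(-30)*7 = -34 + 210 = 176)
c = 4543534/2788389 (c = -½*(-9087068/2788389) = 4543534/2788389 ≈ 1.6294)
p(N(L(-2/(-1) - 2/(-1)))) + c = 176 + 4543534/2788389 = 495299998/2788389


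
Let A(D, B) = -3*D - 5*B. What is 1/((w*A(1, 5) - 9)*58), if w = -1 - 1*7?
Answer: 1/12470 ≈ 8.0192e-5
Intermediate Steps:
A(D, B) = -5*B - 3*D
w = -8 (w = -1 - 7 = -8)
1/((w*A(1, 5) - 9)*58) = 1/((-8*(-5*5 - 3*1) - 9)*58) = 1/((-8*(-25 - 3) - 9)*58) = 1/((-8*(-28) - 9)*58) = 1/((224 - 9)*58) = 1/(215*58) = 1/12470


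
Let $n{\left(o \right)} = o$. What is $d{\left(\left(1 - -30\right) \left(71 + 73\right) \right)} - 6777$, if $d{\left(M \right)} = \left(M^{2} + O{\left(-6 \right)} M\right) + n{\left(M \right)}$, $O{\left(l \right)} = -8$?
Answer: $19889271$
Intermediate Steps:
$d{\left(M \right)} = M^{2} - 7 M$ ($d{\left(M \right)} = \left(M^{2} - 8 M\right) + M = M^{2} - 7 M$)
$d{\left(\left(1 - -30\right) \left(71 + 73\right) \right)} - 6777 = \left(1 - -30\right) \left(71 + 73\right) \left(-7 + \left(1 - -30\right) \left(71 + 73\right)\right) - 6777 = \left(1 + 30\right) 144 \left(-7 + \left(1 + 30\right) 144\right) - 6777 = 31 \cdot 144 \left(-7 + 31 \cdot 144\right) - 6777 = 4464 \left(-7 + 4464\right) - 6777 = 4464 \cdot 4457 - 6777 = 19896048 - 6777 = 19889271$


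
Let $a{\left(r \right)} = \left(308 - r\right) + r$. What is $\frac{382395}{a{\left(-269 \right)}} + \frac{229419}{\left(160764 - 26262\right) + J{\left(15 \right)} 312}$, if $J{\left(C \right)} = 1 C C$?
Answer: $\frac{13057947057}{10508036} \approx 1242.7$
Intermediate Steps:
$a{\left(r \right)} = 308$
$J{\left(C \right)} = C^{2}$ ($J{\left(C \right)} = C C = C^{2}$)
$\frac{382395}{a{\left(-269 \right)}} + \frac{229419}{\left(160764 - 26262\right) + J{\left(15 \right)} 312} = \frac{382395}{308} + \frac{229419}{\left(160764 - 26262\right) + 15^{2} \cdot 312} = 382395 \cdot \frac{1}{308} + \frac{229419}{134502 + 225 \cdot 312} = \frac{382395}{308} + \frac{229419}{134502 + 70200} = \frac{382395}{308} + \frac{229419}{204702} = \frac{382395}{308} + 229419 \cdot \frac{1}{204702} = \frac{382395}{308} + \frac{76473}{68234} = \frac{13057947057}{10508036}$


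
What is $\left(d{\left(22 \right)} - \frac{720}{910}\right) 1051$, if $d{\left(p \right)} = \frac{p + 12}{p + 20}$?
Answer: $\frac{5255}{273} \approx 19.249$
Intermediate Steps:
$d{\left(p \right)} = \frac{12 + p}{20 + p}$
$\left(d{\left(22 \right)} - \frac{720}{910}\right) 1051 = \left(\frac{12 + 22}{20 + 22} - \frac{720}{910}\right) 1051 = \left(\frac{1}{42} \cdot 34 - \frac{72}{91}\right) 1051 = \left(\frac{17}{21} - \frac{72}{91}\right) 1051 = \frac{5}{273} \cdot 1051 = \frac{5255}{273}$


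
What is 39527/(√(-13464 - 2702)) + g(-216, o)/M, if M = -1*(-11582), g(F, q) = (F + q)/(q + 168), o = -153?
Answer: -123/57910 - 39527*I*√16166/16166 ≈ -0.002124 - 310.88*I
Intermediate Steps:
g(F, q) = (F + q)/(168 + q)
M = 11582
39527/(√(-13464 - 2702)) + g(-216, o)/M = 39527/(√(-13464 - 2702)) + ((-216 - 153)/(168 - 153))/11582 = 39527/(√(-16166)) + (-369/15)*(1/11582) = 39527/((I*√16166)) + ((1/15)*(-369))*(1/11582) = 39527*(-I*√16166/16166) - 123/5*1/11582 = -39527*I*√16166/16166 - 123/57910 = -123/57910 - 39527*I*√16166/16166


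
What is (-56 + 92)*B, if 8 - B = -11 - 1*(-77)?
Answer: -2088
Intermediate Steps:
B = -58 (B = 8 - (-11 - 1*(-77)) = 8 - (-11 + 77) = 8 - 1*66 = 8 - 66 = -58)
(-56 + 92)*B = (-56 + 92)*(-58) = 36*(-58) = -2088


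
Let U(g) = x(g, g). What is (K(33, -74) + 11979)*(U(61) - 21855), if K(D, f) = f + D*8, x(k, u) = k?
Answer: -265211186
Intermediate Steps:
U(g) = g
K(D, f) = f + 8*D
(K(33, -74) + 11979)*(U(61) - 21855) = ((-74 + 8*33) + 11979)*(61 - 21855) = ((-74 + 264) + 11979)*(-21794) = (190 + 11979)*(-21794) = 12169*(-21794) = -265211186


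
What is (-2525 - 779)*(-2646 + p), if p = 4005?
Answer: -4490136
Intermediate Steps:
(-2525 - 779)*(-2646 + p) = (-2525 - 779)*(-2646 + 4005) = -3304*1359 = -4490136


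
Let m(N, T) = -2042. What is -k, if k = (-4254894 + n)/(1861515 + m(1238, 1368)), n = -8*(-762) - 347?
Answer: 4249145/1859473 ≈ 2.2851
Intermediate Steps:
n = 5749 (n = 6096 - 347 = 5749)
k = -4249145/1859473 (k = (-4254894 + 5749)/(1861515 - 2042) = -4249145/1859473 ≈ -2.2851)
-k = -1*(-4249145/1859473) = 4249145/1859473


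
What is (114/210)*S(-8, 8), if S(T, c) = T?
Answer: -152/35 ≈ -4.3429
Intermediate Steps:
(114/210)*S(-8, 8) = (114/210)*(-8) = (114*(1/210))*(-8) = (19/35)*(-8) = -152/35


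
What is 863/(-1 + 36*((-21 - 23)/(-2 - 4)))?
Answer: 863/263 ≈ 3.2814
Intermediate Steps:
863/(-1 + 36*((-21 - 23)/(-2 - 4))) = 863/(-1 + 36*(-44/(-6))) = 863/(-1 + 36*(-44*(-⅙))) = 863/(-1 + 36*(22/3)) = 863/(-1 + 264) = 863/263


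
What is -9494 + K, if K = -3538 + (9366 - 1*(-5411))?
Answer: 1745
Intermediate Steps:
K = 11239 (K = -3538 + (9366 + 5411) = -3538 + 14777 = 11239)
-9494 + K = -9494 + 11239 = 1745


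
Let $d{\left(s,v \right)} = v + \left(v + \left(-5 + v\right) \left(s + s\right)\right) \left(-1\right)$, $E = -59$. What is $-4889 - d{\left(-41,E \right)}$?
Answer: $359$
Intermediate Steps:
$d{\left(s,v \right)} = - 2 s \left(-5 + v\right)$ ($d{\left(s,v \right)} = v + \left(v + \left(-5 + v\right) 2 s\right) \left(-1\right) = v + \left(v + 2 s \left(-5 + v\right)\right) \left(-1\right) = v - \left(v + 2 s \left(-5 + v\right)\right) = - 2 s \left(-5 + v\right)$)
$-4889 - d{\left(-41,E \right)} = -4889 - 2 \left(-41\right) \left(5 - -59\right) = -4889 - 2 \left(-41\right) \left(5 + 59\right) = -4889 - 2 \left(-41\right) 64 = -4889 - -5248 = -4889 + 5248 = 359$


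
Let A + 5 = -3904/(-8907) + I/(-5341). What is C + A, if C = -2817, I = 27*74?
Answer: -134245938836/47572287 ≈ -2821.9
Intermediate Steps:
I = 1998
A = -234806357/47572287 (A = -5 + (-3904/(-8907) + 1998/(-5341)) = -5 + (-3904*(-1/8907) + 1998*(-1/5341)) = -5 + (3904/8907 - 1998/5341) = -5 + 3055078/47572287 = -234806357/47572287 ≈ -4.9358)
C + A = -2817 - 234806357/47572287 = -134245938836/47572287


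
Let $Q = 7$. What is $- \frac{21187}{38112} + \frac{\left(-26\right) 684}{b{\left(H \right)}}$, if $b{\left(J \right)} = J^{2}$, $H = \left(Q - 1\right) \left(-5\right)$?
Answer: $- \frac{19357003}{952800} \approx -20.316$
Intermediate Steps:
$H = -30$ ($H = \left(7 - 1\right) \left(-5\right) = 6 \left(-5\right) = -30$)
$- \frac{21187}{38112} + \frac{\left(-26\right) 684}{b{\left(H \right)}} = - \frac{21187}{38112} + \frac{\left(-26\right) 684}{\left(-30\right)^{2}} = \left(-21187\right) \frac{1}{38112} - \frac{17784}{900} = - \frac{21187}{38112} - \frac{494}{25} = - \frac{19357003}{952800}$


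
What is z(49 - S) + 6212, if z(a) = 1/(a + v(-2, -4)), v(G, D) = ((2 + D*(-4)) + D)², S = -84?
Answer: 2043749/329 ≈ 6212.0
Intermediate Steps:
v(G, D) = (2 - 3*D)² (v(G, D) = ((2 - 4*D) + D)² = (2 - 3*D)²)
z(a) = 1/(196 + a) (z(a) = 1/(a + (-2 + 3*(-4))²) = 1/(a + (-2 - 12)²) = 1/(a + (-14)²) = 1/(a + 196) = 1/(196 + a))
z(49 - S) + 6212 = 1/(196 + (49 - 1*(-84))) + 6212 = 1/(196 + (49 + 84)) + 6212 = 1/(196 + 133) + 6212 = 1/329 + 6212 = 2043749/329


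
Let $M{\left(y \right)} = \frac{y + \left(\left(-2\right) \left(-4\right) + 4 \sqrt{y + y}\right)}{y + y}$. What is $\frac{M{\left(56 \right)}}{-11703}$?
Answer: $- \frac{4}{81921} - \frac{\sqrt{7}}{81921} \approx -8.1124 \cdot 10^{-5}$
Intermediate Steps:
$M{\left(y \right)} = \frac{8 + y + 4 \sqrt{2} \sqrt{y}}{2 y}$ ($M{\left(y \right)} = \frac{y + \left(8 + 4 \sqrt{2 y}\right)}{2 y} = \left(y + \left(8 + 4 \sqrt{2} \sqrt{y}\right)\right) \frac{1}{2 y} = \left(8 + y + 4 \sqrt{2} \sqrt{y}\right) \frac{1}{2 y} = \frac{8 + y + 4 \sqrt{2} \sqrt{y}}{2 y}$)
$\frac{M{\left(56 \right)}}{-11703} = \frac{\frac{1}{2} + \frac{4}{56} + \frac{2 \sqrt{2}}{2 \sqrt{14}}}{-11703} = \left(\frac{1}{2} + 4 \cdot \frac{1}{56} + 2 \sqrt{2} \frac{\sqrt{14}}{28}\right) \left(- \frac{1}{11703}\right) = \left(\frac{1}{2} + \frac{1}{14} + \frac{\sqrt{7}}{7}\right) \left(- \frac{1}{11703}\right) = \left(\frac{4}{7} + \frac{\sqrt{7}}{7}\right) \left(- \frac{1}{11703}\right) = - \frac{4}{81921} - \frac{\sqrt{7}}{81921}$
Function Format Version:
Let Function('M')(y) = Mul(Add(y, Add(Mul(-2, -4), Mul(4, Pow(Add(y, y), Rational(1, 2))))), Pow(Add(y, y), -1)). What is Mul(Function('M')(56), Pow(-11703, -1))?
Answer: Add(Rational(-4, 81921), Mul(Rational(-1, 81921), Pow(7, Rational(1, 2)))) ≈ -8.1124e-5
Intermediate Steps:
Function('M')(y) = Mul(Rational(1, 2), Pow(y, -1), Add(8, y, Mul(4, Pow(2, Rational(1, 2)), Pow(y, Rational(1, 2))))) (Function('M')(y) = Mul(Add(y, Add(8, Mul(4, Pow(Mul(2, y), Rational(1, 2))))), Pow(Mul(2, y), -1)) = Mul(Add(y, Add(8, Mul(4, Mul(Pow(2, Rational(1, 2)), Pow(y, Rational(1, 2)))))), Mul(Rational(1, 2), Pow(y, -1))) = Mul(Add(y, Add(8, Mul(4, Pow(2, Rational(1, 2)), Pow(y, Rational(1, 2))))), Mul(Rational(1, 2), Pow(y, -1))) = Mul(Add(8, y, Mul(4, Pow(2, Rational(1, 2)), Pow(y, Rational(1, 2)))), Mul(Rational(1, 2), Pow(y, -1))) = Mul(Rational(1, 2), Pow(y, -1), Add(8, y, Mul(4, Pow(2, Rational(1, 2)), Pow(y, Rational(1, 2))))))
Mul(Function('M')(56), Pow(-11703, -1)) = Mul(Add(Rational(1, 2), Mul(4, Pow(56, -1)), Mul(2, Pow(2, Rational(1, 2)), Pow(56, Rational(-1, 2)))), Pow(-11703, -1)) = Mul(Add(Rational(1, 2), Mul(4, Rational(1, 56)), Mul(2, Pow(2, Rational(1, 2)), Mul(Rational(1, 28), Pow(14, Rational(1, 2))))), Rational(-1, 11703)) = Mul(Add(Rational(1, 2), Rational(1, 14), Mul(Rational(1, 7), Pow(7, Rational(1, 2)))), Rational(-1, 11703)) = Mul(Add(Rational(4, 7), Mul(Rational(1, 7), Pow(7, Rational(1, 2)))), Rational(-1, 11703)) = Add(Rational(-4, 81921), Mul(Rational(-1, 81921), Pow(7, Rational(1, 2))))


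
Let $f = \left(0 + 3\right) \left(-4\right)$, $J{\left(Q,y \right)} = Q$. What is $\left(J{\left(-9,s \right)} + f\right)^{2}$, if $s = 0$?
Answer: $441$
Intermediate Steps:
$f = -12$ ($f = 3 \left(-4\right) = -12$)
$\left(J{\left(-9,s \right)} + f\right)^{2} = \left(-9 - 12\right)^{2} = \left(-21\right)^{2} = 441$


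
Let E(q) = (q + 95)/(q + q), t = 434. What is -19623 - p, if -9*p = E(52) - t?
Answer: -18412117/936 ≈ -19671.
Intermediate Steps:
E(q) = (95 + q)/(2*q) (E(q) = (95 + q)/((2*q)) = (95 + q)*(1/(2*q)) = (95 + q)/(2*q))
p = 44989/936 (p = -((½)*(95 + 52)/52 - 1*434)/9 = -((½)*(1/52)*147 - 434)/9 = -(147/104 - 434)/9 = -⅑*(-44989/104) = 44989/936 ≈ 48.065)
-19623 - p = -19623 - 1*44989/936 = -19623 - 44989/936 = -18412117/936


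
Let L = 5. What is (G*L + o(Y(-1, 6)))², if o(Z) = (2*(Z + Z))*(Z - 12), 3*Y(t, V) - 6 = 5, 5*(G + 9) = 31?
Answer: 1503076/81 ≈ 18557.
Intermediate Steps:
G = -14/5 (G = -9 + (⅕)*31 = -9 + 31/5 = -14/5 ≈ -2.8000)
Y(t, V) = 11/3 (Y(t, V) = 2 + (⅓)*5 = 2 + 5/3 = 11/3)
o(Z) = 4*Z*(-12 + Z) (o(Z) = (2*(2*Z))*(-12 + Z) = (4*Z)*(-12 + Z) = 4*Z*(-12 + Z))
(G*L + o(Y(-1, 6)))² = (-14/5*5 + 4*(11/3)*(-12 + 11/3))² = (-14 + 4*(11/3)*(-25/3))² = (-14 - 1100/9)² = (-1226/9)² = 1503076/81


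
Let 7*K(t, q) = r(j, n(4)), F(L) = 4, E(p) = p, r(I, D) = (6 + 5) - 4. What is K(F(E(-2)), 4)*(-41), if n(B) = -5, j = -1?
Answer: -41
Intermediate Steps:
r(I, D) = 7 (r(I, D) = 11 - 4 = 7)
K(t, q) = 1 (K(t, q) = (⅐)*7 = 1)
K(F(E(-2)), 4)*(-41) = 1*(-41) = -41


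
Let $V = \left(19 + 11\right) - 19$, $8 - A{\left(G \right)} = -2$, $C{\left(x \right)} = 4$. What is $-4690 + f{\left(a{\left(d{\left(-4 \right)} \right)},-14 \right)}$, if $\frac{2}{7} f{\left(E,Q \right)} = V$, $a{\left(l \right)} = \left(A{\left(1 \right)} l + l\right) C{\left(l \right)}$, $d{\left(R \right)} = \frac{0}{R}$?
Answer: $- \frac{9303}{2} \approx -4651.5$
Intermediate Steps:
$d{\left(R \right)} = 0$
$A{\left(G \right)} = 10$ ($A{\left(G \right)} = 8 - -2 = 8 + 2 = 10$)
$a{\left(l \right)} = 44 l$ ($a{\left(l \right)} = \left(10 l + l\right) 4 = 11 l 4 = 44 l$)
$V = 11$ ($V = 30 - 19 = 11$)
$f{\left(E,Q \right)} = \frac{77}{2}$ ($f{\left(E,Q \right)} = \frac{7}{2} \cdot 11 = \frac{77}{2}$)
$-4690 + f{\left(a{\left(d{\left(-4 \right)} \right)},-14 \right)} = -4690 + \frac{77}{2} = - \frac{9303}{2}$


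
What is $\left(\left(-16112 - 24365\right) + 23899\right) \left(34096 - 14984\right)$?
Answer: $-316838736$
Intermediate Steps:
$\left(\left(-16112 - 24365\right) + 23899\right) \left(34096 - 14984\right) = \left(-40477 + 23899\right) 19112 = \left(-16578\right) 19112 = -316838736$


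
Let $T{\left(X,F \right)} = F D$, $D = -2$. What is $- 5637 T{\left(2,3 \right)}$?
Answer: $33822$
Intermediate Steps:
$T{\left(X,F \right)} = - 2 F$ ($T{\left(X,F \right)} = F \left(-2\right) = - 2 F$)
$- 5637 T{\left(2,3 \right)} = - 5637 \left(\left(-2\right) 3\right) = \left(-5637\right) \left(-6\right) = 33822$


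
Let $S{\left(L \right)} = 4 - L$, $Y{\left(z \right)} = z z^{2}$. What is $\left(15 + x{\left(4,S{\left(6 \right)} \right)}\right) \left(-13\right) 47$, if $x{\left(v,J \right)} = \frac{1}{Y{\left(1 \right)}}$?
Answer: $-9776$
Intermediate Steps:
$Y{\left(z \right)} = z^{3}$
$x{\left(v,J \right)} = 1$ ($x{\left(v,J \right)} = \frac{1}{1^{3}} = 1^{-1} = 1$)
$\left(15 + x{\left(4,S{\left(6 \right)} \right)}\right) \left(-13\right) 47 = \left(15 + 1\right) \left(-13\right) 47 = 16 \left(-13\right) 47 = \left(-208\right) 47 = -9776$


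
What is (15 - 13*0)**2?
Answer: 225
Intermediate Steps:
(15 - 13*0)**2 = (15 + 0)**2 = 15**2 = 225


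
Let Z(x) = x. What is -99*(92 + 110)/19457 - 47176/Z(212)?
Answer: -230535752/1031221 ≈ -223.56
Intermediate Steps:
-99*(92 + 110)/19457 - 47176/Z(212) = -99*(92 + 110)/19457 - 47176/212 = -99*202*(1/19457) - 47176*1/212 = -19998*1/19457 - 11794/53 = -19998/19457 - 11794/53 = -230535752/1031221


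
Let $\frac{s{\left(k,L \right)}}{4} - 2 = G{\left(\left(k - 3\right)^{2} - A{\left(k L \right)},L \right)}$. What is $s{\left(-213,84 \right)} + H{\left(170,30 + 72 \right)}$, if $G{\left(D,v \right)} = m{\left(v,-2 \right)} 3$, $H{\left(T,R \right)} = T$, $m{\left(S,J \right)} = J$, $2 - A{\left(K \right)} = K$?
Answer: $154$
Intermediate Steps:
$A{\left(K \right)} = 2 - K$
$G{\left(D,v \right)} = -6$ ($G{\left(D,v \right)} = \left(-2\right) 3 = -6$)
$s{\left(k,L \right)} = -16$ ($s{\left(k,L \right)} = 8 + 4 \left(-6\right) = 8 - 24 = -16$)
$s{\left(-213,84 \right)} + H{\left(170,30 + 72 \right)} = -16 + 170 = 154$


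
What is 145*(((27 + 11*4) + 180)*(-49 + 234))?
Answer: 6733075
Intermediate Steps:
145*(((27 + 11*4) + 180)*(-49 + 234)) = 145*(((27 + 44) + 180)*185) = 145*((71 + 180)*185) = 145*(251*185) = 145*46435 = 6733075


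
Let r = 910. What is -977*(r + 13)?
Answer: -901771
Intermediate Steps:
-977*(r + 13) = -977*(910 + 13) = -977*923 = -901771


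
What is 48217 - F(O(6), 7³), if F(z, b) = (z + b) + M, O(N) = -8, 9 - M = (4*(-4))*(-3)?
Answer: 47921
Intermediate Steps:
M = -39 (M = 9 - 4*(-4)*(-3) = 9 - (-16)*(-3) = 9 - 1*48 = 9 - 48 = -39)
F(z, b) = -39 + b + z (F(z, b) = (z + b) - 39 = (b + z) - 39 = -39 + b + z)
48217 - F(O(6), 7³) = 48217 - (-39 + 7³ - 8) = 48217 - (-39 + 343 - 8) = 48217 - 1*296 = 48217 - 296 = 47921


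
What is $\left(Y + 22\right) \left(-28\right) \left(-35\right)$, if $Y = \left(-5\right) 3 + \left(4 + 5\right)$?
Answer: $15680$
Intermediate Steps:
$Y = -6$ ($Y = -15 + 9 = -6$)
$\left(Y + 22\right) \left(-28\right) \left(-35\right) = \left(-6 + 22\right) \left(-28\right) \left(-35\right) = 16 \left(-28\right) \left(-35\right) = \left(-448\right) \left(-35\right) = 15680$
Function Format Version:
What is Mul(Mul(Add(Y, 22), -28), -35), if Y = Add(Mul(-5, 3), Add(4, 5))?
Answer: 15680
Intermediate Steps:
Y = -6 (Y = Add(-15, 9) = -6)
Mul(Mul(Add(Y, 22), -28), -35) = Mul(Mul(Add(-6, 22), -28), -35) = Mul(Mul(16, -28), -35) = Mul(-448, -35) = 15680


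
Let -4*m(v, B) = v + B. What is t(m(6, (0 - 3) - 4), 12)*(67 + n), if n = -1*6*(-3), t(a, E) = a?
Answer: 85/4 ≈ 21.250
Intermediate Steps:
m(v, B) = -B/4 - v/4 (m(v, B) = -(v + B)/4 = -(B + v)/4 = -B/4 - v/4)
n = 18 (n = -6*(-3) = 18)
t(m(6, (0 - 3) - 4), 12)*(67 + n) = (-((0 - 3) - 4)/4 - ¼*6)*(67 + 18) = (-(-3 - 4)/4 - 3/2)*85 = (-¼*(-7) - 3/2)*85 = (7/4 - 3/2)*85 = (¼)*85 = 85/4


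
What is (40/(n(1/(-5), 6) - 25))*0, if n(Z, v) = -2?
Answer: 0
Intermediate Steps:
(40/(n(1/(-5), 6) - 25))*0 = (40/(-2 - 25))*0 = (40/(-27))*0 = (40*(-1/27))*0 = -40/27*0 = 0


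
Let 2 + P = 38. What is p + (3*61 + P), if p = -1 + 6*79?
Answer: 692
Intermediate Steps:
P = 36 (P = -2 + 38 = 36)
p = 473 (p = -1 + 474 = 473)
p + (3*61 + P) = 473 + (3*61 + 36) = 473 + (183 + 36) = 473 + 219 = 692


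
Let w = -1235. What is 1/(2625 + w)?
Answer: 1/1390 ≈ 0.00071942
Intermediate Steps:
1/(2625 + w) = 1/(2625 - 1235) = 1/1390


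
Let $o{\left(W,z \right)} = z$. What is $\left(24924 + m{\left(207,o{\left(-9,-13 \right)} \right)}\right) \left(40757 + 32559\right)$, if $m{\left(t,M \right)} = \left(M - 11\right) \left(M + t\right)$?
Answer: $1485968688$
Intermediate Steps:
$m{\left(t,M \right)} = \left(-11 + M\right) \left(M + t\right)$
$\left(24924 + m{\left(207,o{\left(-9,-13 \right)} \right)}\right) \left(40757 + 32559\right) = \left(24924 - \left(4825 - 169\right)\right) \left(40757 + 32559\right) = \left(24924 + \left(169 + 143 - 2277 - 2691\right)\right) 73316 = \left(24924 - 4656\right) 73316 = 20268 \cdot 73316 = 1485968688$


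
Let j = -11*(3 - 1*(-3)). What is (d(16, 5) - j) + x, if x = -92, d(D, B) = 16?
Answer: -10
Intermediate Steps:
j = -66 (j = -11*(3 + 3) = -11*6 = -66)
(d(16, 5) - j) + x = (16 - 1*(-66)) - 92 = (16 + 66) - 92 = 82 - 92 = -10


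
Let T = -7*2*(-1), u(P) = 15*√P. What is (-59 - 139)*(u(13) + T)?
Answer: -2772 - 2970*√13 ≈ -13480.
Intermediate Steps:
T = 14 (T = -14*(-1) = 14)
(-59 - 139)*(u(13) + T) = (-59 - 139)*(15*√13 + 14) = -198*(14 + 15*√13) = -2772 - 2970*√13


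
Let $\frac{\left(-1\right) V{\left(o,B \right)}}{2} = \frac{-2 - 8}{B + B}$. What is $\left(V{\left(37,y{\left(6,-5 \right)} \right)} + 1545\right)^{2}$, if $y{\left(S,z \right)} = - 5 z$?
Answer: $\frac{59706529}{25} \approx 2.3883 \cdot 10^{6}$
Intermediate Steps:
$V{\left(o,B \right)} = \frac{10}{B}$ ($V{\left(o,B \right)} = - 2 \frac{-2 - 8}{B + B} = - 2 \left(- \frac{10}{2 B}\right) = - 2 \left(- 10 \frac{1}{2 B}\right) = - 2 \left(- \frac{5}{B}\right) = \frac{10}{B}$)
$\left(V{\left(37,y{\left(6,-5 \right)} \right)} + 1545\right)^{2} = \left(\frac{10}{\left(-5\right) \left(-5\right)} + 1545\right)^{2} = \left(\frac{10}{25} + 1545\right)^{2} = \left(10 \cdot \frac{1}{25} + 1545\right)^{2} = \left(\frac{2}{5} + 1545\right)^{2} = \left(\frac{7727}{5}\right)^{2} = \frac{59706529}{25}$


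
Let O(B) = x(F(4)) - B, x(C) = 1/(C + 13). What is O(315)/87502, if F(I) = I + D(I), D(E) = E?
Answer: -3307/918771 ≈ -0.0035994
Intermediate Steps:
F(I) = 2*I (F(I) = I + I = 2*I)
x(C) = 1/(13 + C)
O(B) = 1/21 - B (O(B) = 1/(13 + 2*4) - B = 1/(13 + 8) - B = 1/21 - B)
O(315)/87502 = (1/21 - 1*315)/87502 = (1/21 - 315)*(1/87502) = -6614/21*1/87502 = -3307/918771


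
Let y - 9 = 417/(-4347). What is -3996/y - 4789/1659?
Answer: -4833868057/10702209 ≈ -451.67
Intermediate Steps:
y = 12902/1449 (y = 9 + 417/(-4347) = 9 + 417*(-1/4347) = 9 - 139/1449 = 12902/1449 ≈ 8.9041)
-3996/y - 4789/1659 = -3996/12902/1449 - 4789/1659 = -3996*1449/12902 - 4789*1/1659 = -2895102/6451 - 4789/1659 = -4833868057/10702209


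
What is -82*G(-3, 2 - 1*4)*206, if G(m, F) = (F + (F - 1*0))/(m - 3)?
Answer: -33784/3 ≈ -11261.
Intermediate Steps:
G(m, F) = 2*F/(-3 + m) (G(m, F) = (F + (F + 0))/(-3 + m) = (F + F)/(-3 + m) = (2*F)/(-3 + m) = 2*F/(-3 + m))
-82*G(-3, 2 - 1*4)*206 = -82*2*(2 - 1*4)/(-3 - 3)*206 = -82*2*(2 - 4)/(-6)*206 = -82*2*(-2)*(-⅙)*206 = -82*2/3*206 = -41*4/3*206 = -164/3*206 = -33784/3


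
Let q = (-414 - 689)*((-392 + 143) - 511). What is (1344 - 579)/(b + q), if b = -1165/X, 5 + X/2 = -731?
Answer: 225216/246789865 ≈ 0.00091258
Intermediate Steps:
X = -1472 (X = -10 + 2*(-731) = -10 - 1462 = -1472)
b = 1165/1472 (b = -1165/(-1472) = -1165*(-1/1472) = 1165/1472 ≈ 0.79144)
q = 838280 (q = -1103*(-249 - 511) = -1103*(-760) = 838280)
(1344 - 579)/(b + q) = (1344 - 579)/(1165/1472 + 838280) = 765/(1233949325/1472) = 765*(1472/1233949325) = 225216/246789865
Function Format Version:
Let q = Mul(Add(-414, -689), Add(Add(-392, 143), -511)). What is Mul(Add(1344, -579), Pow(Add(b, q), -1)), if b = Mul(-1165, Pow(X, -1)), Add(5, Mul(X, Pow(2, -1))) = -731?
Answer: Rational(225216, 246789865) ≈ 0.00091258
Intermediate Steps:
X = -1472 (X = Add(-10, Mul(2, -731)) = Add(-10, -1462) = -1472)
b = Rational(1165, 1472) (b = Mul(-1165, Pow(-1472, -1)) = Mul(-1165, Rational(-1, 1472)) = Rational(1165, 1472) ≈ 0.79144)
q = 838280 (q = Mul(-1103, Add(-249, -511)) = Mul(-1103, -760) = 838280)
Mul(Add(1344, -579), Pow(Add(b, q), -1)) = Mul(Add(1344, -579), Pow(Add(Rational(1165, 1472), 838280), -1)) = Mul(765, Pow(Rational(1233949325, 1472), -1)) = Mul(765, Rational(1472, 1233949325)) = Rational(225216, 246789865)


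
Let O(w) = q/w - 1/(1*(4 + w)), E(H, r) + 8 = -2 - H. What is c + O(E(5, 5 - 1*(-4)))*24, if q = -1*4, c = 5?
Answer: 747/55 ≈ 13.582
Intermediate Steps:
E(H, r) = -10 - H (E(H, r) = -8 + (-2 - H) = -10 - H)
q = -4
O(w) = -1/(4 + w) - 4/w (O(w) = -4/w - 1/(1*(4 + w)) = -4/w - 1/(4 + w) = -1/(4 + w) - 4/w)
c + O(E(5, 5 - 1*(-4)))*24 = 5 + ((-16 - 5*(-10 - 1*5))/((-10 - 1*5)*(4 + (-10 - 1*5))))*24 = 5 + ((-16 - 5*(-10 - 5))/((-10 - 5)*(4 + (-10 - 5))))*24 = 5 + ((-16 - 5*(-15))/((-15)*(4 - 15)))*24 = 5 - 1/15*(-16 + 75)/(-11)*24 = 5 - 1/15*(-1/11)*59*24 = 5 + (59/165)*24 = 5 + 472/55 = 747/55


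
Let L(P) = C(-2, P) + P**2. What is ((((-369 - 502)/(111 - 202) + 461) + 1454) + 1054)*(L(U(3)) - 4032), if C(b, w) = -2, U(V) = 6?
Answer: -83358300/7 ≈ -1.1908e+7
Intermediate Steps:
L(P) = -2 + P**2
((((-369 - 502)/(111 - 202) + 461) + 1454) + 1054)*(L(U(3)) - 4032) = ((((-369 - 502)/(111 - 202) + 461) + 1454) + 1054)*((-2 + 6**2) - 4032) = (((-871/(-91) + 461) + 1454) + 1054)*((-2 + 36) - 4032) = (((-871*(-1/91) + 461) + 1454) + 1054)*(34 - 4032) = (((67/7 + 461) + 1454) + 1054)*(-3998) = ((3294/7 + 1454) + 1054)*(-3998) = (13472/7 + 1054)*(-3998) = (20850/7)*(-3998) = -83358300/7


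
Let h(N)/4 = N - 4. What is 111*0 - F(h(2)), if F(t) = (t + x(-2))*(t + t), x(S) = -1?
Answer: -144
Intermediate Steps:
h(N) = -16 + 4*N (h(N) = 4*(N - 4) = 4*(-4 + N) = -16 + 4*N)
F(t) = 2*t*(-1 + t) (F(t) = (t - 1)*(t + t) = (-1 + t)*(2*t) = 2*t*(-1 + t))
111*0 - F(h(2)) = 111*0 - 2*(-16 + 4*2)*(-1 + (-16 + 4*2)) = 0 - 2*(-16 + 8)*(-1 + (-16 + 8)) = 0 - 2*(-8)*(-1 - 8) = 0 - 2*(-8)*(-9) = 0 - 1*144 = 0 - 144 = -144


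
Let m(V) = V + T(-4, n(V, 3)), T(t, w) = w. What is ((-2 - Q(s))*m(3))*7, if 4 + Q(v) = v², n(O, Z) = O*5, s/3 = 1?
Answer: -882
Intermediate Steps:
s = 3 (s = 3*1 = 3)
n(O, Z) = 5*O
m(V) = 6*V (m(V) = V + 5*V = 6*V)
Q(v) = -4 + v²
((-2 - Q(s))*m(3))*7 = ((-2 - (-4 + 3²))*(6*3))*7 = ((-2 - (-4 + 9))*18)*7 = ((-2 - 1*5)*18)*7 = ((-2 - 5)*18)*7 = -7*18*7 = -126*7 = -882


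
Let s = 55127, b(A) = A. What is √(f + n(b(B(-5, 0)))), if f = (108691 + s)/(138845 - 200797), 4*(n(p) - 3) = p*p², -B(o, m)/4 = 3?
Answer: I*√13370613/176 ≈ 20.776*I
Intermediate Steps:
B(o, m) = -12 (B(o, m) = -4*3 = -12)
n(p) = 3 + p³/4 (n(p) = 3 + (p*p²)/4 = 3 + p³/4)
f = -81909/30976 (f = (108691 + 55127)/(138845 - 200797) = 163818/(-61952) = 163818*(-1/61952) = -81909/30976 ≈ -2.6443)
√(f + n(b(B(-5, 0)))) = √(-81909/30976 + (3 + (¼)*(-12)³)) = √(-81909/30976 + (3 + (¼)*(-1728))) = √(-81909/30976 + (3 - 432)) = √(-81909/30976 - 429) = √(-13370613/30976) = I*√13370613/176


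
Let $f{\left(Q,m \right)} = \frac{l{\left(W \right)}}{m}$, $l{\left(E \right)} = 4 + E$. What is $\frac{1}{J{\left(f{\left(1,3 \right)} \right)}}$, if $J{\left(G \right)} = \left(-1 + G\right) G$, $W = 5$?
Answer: $\frac{1}{6} \approx 0.16667$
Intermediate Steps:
$f{\left(Q,m \right)} = \frac{9}{m}$ ($f{\left(Q,m \right)} = \frac{4 + 5}{m} = \frac{9}{m}$)
$J{\left(G \right)} = G \left(-1 + G\right)$
$\frac{1}{J{\left(f{\left(1,3 \right)} \right)}} = \frac{1}{\frac{9}{3} \left(-1 + \frac{9}{3}\right)} = \frac{1}{9 \cdot \frac{1}{3} \left(-1 + 9 \cdot \frac{1}{3}\right)} = \frac{1}{3 \left(-1 + 3\right)} = \frac{1}{3 \cdot 2} = \frac{1}{6}$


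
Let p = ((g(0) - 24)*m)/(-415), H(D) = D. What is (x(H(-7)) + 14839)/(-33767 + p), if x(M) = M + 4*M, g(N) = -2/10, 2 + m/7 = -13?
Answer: -3071830/7007923 ≈ -0.43834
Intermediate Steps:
m = -105 (m = -14 + 7*(-13) = -14 - 91 = -105)
g(N) = -⅕ (g(N) = -2*⅒ = -⅕)
x(M) = 5*M
p = -2541/415 (p = ((-⅕ - 24)*(-105))/(-415) = -121/5*(-105)*(-1/415) = 2541*(-1/415) = -2541/415 ≈ -6.1229)
(x(H(-7)) + 14839)/(-33767 + p) = (5*(-7) + 14839)/(-33767 - 2541/415) = (-35 + 14839)/(-14015846/415) = 14804*(-415/14015846) = -3071830/7007923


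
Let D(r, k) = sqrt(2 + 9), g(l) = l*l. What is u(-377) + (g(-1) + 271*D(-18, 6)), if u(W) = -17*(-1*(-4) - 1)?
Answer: -50 + 271*sqrt(11) ≈ 848.81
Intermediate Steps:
g(l) = l**2
D(r, k) = sqrt(11)
u(W) = -51 (u(W) = -17*(4 - 1) = -17*3 = -51)
u(-377) + (g(-1) + 271*D(-18, 6)) = -51 + ((-1)**2 + 271*sqrt(11)) = -51 + (1 + 271*sqrt(11)) = -50 + 271*sqrt(11)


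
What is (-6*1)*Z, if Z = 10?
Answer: -60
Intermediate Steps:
(-6*1)*Z = -6*1*10 = -6*10 = -60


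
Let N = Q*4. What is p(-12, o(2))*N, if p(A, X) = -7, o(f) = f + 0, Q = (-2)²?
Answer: -112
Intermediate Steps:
Q = 4
o(f) = f
N = 16 (N = 4*4 = 16)
p(-12, o(2))*N = -7*16 = -112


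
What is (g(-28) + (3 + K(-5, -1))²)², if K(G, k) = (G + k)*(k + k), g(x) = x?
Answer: 38809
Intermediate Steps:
K(G, k) = 2*k*(G + k) (K(G, k) = (G + k)*(2*k) = 2*k*(G + k))
(g(-28) + (3 + K(-5, -1))²)² = (-28 + (3 + 2*(-1)*(-5 - 1))²)² = (-28 + (3 + 2*(-1)*(-6))²)² = (-28 + (3 + 12)²)² = (-28 + 15²)² = (-28 + 225)² = 197² = 38809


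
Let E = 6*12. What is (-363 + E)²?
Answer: 84681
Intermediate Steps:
E = 72
(-363 + E)² = (-363 + 72)² = (-291)² = 84681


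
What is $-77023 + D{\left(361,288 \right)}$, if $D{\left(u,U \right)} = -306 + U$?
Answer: $-77041$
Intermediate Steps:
$-77023 + D{\left(361,288 \right)} = -77023 + \left(-306 + 288\right) = -77023 - 18 = -77041$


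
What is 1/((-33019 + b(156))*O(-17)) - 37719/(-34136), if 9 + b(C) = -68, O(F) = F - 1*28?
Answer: 3510980951/3177464220 ≈ 1.1050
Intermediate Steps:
O(F) = -28 + F (O(F) = F - 28 = -28 + F)
b(C) = -77 (b(C) = -9 - 68 = -77)
1/((-33019 + b(156))*O(-17)) - 37719/(-34136) = 1/((-33019 - 77)*(-28 - 17)) - 37719/(-34136) = 1/(-33096*(-45)) - 37719*(-1/34136) = -1/33096*(-1/45) + 37719/34136 = 1/1489320 + 37719/34136 = 3510980951/3177464220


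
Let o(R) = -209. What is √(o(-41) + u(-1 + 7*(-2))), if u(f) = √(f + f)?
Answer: √(-209 + I*√30) ≈ 0.1894 + 14.458*I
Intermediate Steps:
u(f) = √2*√f (u(f) = √(2*f) = √2*√f)
√(o(-41) + u(-1 + 7*(-2))) = √(-209 + √2*√(-1 + 7*(-2))) = √(-209 + √2*√(-1 - 14)) = √(-209 + √2*√(-15)) = √(-209 + √2*(I*√15)) = √(-209 + I*√30)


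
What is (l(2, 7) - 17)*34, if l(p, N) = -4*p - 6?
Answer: -1054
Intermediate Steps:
l(p, N) = -6 - 4*p
(l(2, 7) - 17)*34 = ((-6 - 4*2) - 17)*34 = ((-6 - 8) - 17)*34 = (-14 - 17)*34 = -31*34 = -1054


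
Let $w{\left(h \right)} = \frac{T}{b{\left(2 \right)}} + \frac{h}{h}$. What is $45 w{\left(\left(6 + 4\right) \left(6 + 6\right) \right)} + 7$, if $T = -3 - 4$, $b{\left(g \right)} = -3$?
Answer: $157$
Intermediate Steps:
$T = -7$
$w{\left(h \right)} = \frac{10}{3}$ ($w{\left(h \right)} = - \frac{7}{-3} + \frac{h}{h} = \left(-7\right) \left(- \frac{1}{3}\right) + 1 = \frac{7}{3} + 1 = \frac{10}{3}$)
$45 w{\left(\left(6 + 4\right) \left(6 + 6\right) \right)} + 7 = 45 \cdot \frac{10}{3} + 7 = 150 + 7 = 157$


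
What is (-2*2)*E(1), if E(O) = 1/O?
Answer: -4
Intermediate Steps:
E(O) = 1/O
(-2*2)*E(1) = -2*2/1 = -4*1 = -4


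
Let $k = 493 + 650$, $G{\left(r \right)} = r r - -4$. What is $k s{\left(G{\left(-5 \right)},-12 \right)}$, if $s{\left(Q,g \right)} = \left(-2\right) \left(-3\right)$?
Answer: $6858$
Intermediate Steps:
$G{\left(r \right)} = 4 + r^{2}$ ($G{\left(r \right)} = r^{2} + 4 = 4 + r^{2}$)
$s{\left(Q,g \right)} = 6$
$k = 1143$
$k s{\left(G{\left(-5 \right)},-12 \right)} = 1143 \cdot 6 = 6858$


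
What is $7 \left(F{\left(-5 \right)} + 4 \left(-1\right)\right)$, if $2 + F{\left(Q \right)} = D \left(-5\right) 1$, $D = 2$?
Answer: $-112$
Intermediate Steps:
$F{\left(Q \right)} = -12$ ($F{\left(Q \right)} = -2 + 2 \left(-5\right) 1 = -2 - 10 = -12$)
$7 \left(F{\left(-5 \right)} + 4 \left(-1\right)\right) = 7 \left(-12 + 4 \left(-1\right)\right) = 7 \left(-12 - 4\right) = 7 \left(-16\right) = -112$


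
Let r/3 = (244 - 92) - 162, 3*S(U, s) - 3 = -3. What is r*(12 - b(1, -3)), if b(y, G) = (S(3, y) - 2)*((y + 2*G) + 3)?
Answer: -240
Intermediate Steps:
S(U, s) = 0 (S(U, s) = 1 + (⅓)*(-3) = 1 - 1 = 0)
b(y, G) = -6 - 4*G - 2*y (b(y, G) = (0 - 2)*((y + 2*G) + 3) = -2*(3 + y + 2*G) = -6 - 4*G - 2*y)
r = -30 (r = 3*((244 - 92) - 162) = 3*(152 - 162) = 3*(-10) = -30)
r*(12 - b(1, -3)) = -30*(12 - (-6 - 4*(-3) - 2*1)) = -30*(12 - (-6 + 12 - 2)) = -30*(12 - 1*4) = -30*(12 - 4) = -30*8 = -240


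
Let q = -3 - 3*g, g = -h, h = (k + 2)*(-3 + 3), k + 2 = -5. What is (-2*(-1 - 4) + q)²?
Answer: 49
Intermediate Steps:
k = -7 (k = -2 - 5 = -7)
h = 0 (h = (-7 + 2)*(-3 + 3) = -5*0 = 0)
g = 0 (g = -1*0 = 0)
q = -3 (q = -3 - 3*0 = -3 + 0 = -3)
(-2*(-1 - 4) + q)² = (-2*(-1 - 4) - 3)² = (-2*(-5) - 3)² = (10 - 3)² = 7² = 49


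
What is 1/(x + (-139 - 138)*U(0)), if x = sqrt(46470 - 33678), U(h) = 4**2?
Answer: -554/2453729 - sqrt(3198)/9814916 ≈ -0.00023154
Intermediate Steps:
U(h) = 16
x = 2*sqrt(3198) (x = sqrt(12792) = 2*sqrt(3198) ≈ 113.10)
1/(x + (-139 - 138)*U(0)) = 1/(2*sqrt(3198) + (-139 - 138)*16) = 1/(2*sqrt(3198) - 277*16) = 1/(2*sqrt(3198) - 4432) = 1/(-4432 + 2*sqrt(3198))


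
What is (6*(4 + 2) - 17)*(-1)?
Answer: -19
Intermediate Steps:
(6*(4 + 2) - 17)*(-1) = (6*6 - 17)*(-1) = (36 - 17)*(-1) = 19*(-1) = -19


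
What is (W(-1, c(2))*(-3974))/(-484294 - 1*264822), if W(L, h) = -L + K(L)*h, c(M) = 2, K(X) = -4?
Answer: -13909/374558 ≈ -0.037134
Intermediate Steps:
W(L, h) = -L - 4*h
(W(-1, c(2))*(-3974))/(-484294 - 1*264822) = ((-1*(-1) - 4*2)*(-3974))/(-484294 - 1*264822) = ((1 - 8)*(-3974))/(-484294 - 264822) = -7*(-3974)/(-749116) = 27818*(-1/749116) = -13909/374558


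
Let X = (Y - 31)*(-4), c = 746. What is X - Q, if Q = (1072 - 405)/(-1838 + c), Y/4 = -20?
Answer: 485515/1092 ≈ 444.61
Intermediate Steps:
Y = -80 (Y = 4*(-20) = -80)
X = 444 (X = (-80 - 31)*(-4) = -111*(-4) = 444)
Q = -667/1092 (Q = (1072 - 405)/(-1838 + 746) = 667/(-1092) = 667*(-1/1092) = -667/1092 ≈ -0.61081)
X - Q = 444 - 1*(-667/1092) = 444 + 667/1092 = 485515/1092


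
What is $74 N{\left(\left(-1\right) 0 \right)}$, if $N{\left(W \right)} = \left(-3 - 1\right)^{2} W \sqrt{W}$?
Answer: $0$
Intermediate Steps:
$N{\left(W \right)} = 16 W^{\frac{3}{2}}$ ($N{\left(W \right)} = \left(-4\right)^{2} W \sqrt{W} = 16 W \sqrt{W} = 16 W^{\frac{3}{2}}$)
$74 N{\left(\left(-1\right) 0 \right)} = 74 \cdot 16 \left(\left(-1\right) 0\right)^{\frac{3}{2}} = 74 \cdot 16 \cdot 0^{\frac{3}{2}} = 74 \cdot 16 \cdot 0 = 74 \cdot 0 = 0$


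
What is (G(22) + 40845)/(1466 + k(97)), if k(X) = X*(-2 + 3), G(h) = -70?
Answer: 40775/1563 ≈ 26.088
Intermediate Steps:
k(X) = X (k(X) = X*1 = X)
(G(22) + 40845)/(1466 + k(97)) = (-70 + 40845)/(1466 + 97) = 40775/1563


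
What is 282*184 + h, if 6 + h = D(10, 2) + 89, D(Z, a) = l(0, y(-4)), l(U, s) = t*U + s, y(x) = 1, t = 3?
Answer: 51972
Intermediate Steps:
l(U, s) = s + 3*U (l(U, s) = 3*U + s = s + 3*U)
D(Z, a) = 1 (D(Z, a) = 1 + 3*0 = 1 + 0 = 1)
h = 84 (h = -6 + (1 + 89) = -6 + 90 = 84)
282*184 + h = 282*184 + 84 = 51888 + 84 = 51972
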